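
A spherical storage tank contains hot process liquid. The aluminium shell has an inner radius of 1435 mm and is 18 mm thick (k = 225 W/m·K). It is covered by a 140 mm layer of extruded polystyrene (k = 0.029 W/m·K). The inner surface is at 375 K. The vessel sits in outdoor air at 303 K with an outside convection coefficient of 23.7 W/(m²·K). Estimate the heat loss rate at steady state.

Radial (spherical) resistances in series:
R_aluminium shell = (1/1.435 − 1/1.453)/(4π×225) = 3.053×10^-6 K/W
R_extruded polystyrene = (1/1.453 − 1/1.593)/(4π×0.029) = 0.166 K/W
R_outer film = 1/(h·4πr_o²) = 1/(23.7×4π×1.593²) = 0.001323 K/W
R_total = 0.1673 K/W
Q = ΔT/R_total = 72/0.1673

Q ≈ 430 W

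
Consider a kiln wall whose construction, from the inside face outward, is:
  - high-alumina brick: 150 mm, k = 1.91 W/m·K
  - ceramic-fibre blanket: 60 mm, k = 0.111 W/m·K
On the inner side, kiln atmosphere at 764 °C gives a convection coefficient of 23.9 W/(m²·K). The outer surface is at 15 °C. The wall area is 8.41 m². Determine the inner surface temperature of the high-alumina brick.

T ≈ 717 °C

Thermal resistances in series:
R_inner film = 1/(h_i·A) = 1/(23.9×8.41) = 0.004975 K/W
R_high-alumina brick = L/(kA) = 0.15/(1.91×8.41) = 0.009338 K/W
R_ceramic-fibre blanket = L/(kA) = 0.06/(0.111×8.41) = 0.06427 K/W
R_total = 0.07859 K/W;  Q = ΔT/R_total = 749/0.07859 = 9531 W
T_interface = T_inner − Q·ΣR(inner→interface) = 764 − 9530×0.004975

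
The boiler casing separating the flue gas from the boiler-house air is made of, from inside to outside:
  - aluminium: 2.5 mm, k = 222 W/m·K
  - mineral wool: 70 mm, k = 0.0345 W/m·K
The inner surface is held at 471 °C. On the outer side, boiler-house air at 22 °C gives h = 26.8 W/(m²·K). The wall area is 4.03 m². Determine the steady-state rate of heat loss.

Q ≈ 876 W

Model the wall as resistances in series:
R_aluminium = L/(kA) = 0.0025/(222×4.03) = 2.794×10^-6 K/W
R_mineral wool = L/(kA) = 0.07/(0.0345×4.03) = 0.5035 K/W
R_outer film = 1/(h_o·A) = 1/(26.8×4.03) = 0.009259 K/W
R_total = 0.5127 K/W
Q = ΔT / R_total = 449 / 0.5127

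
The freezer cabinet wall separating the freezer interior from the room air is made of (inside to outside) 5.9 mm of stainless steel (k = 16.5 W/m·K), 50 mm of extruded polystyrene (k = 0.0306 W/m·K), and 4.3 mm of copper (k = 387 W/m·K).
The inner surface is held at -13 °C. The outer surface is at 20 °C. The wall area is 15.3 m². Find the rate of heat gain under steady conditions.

Q ≈ 309 W

Treating each layer as a thermal resistance in series:
R_stainless steel = L/(kA) = 0.0059/(16.5×15.3) = 2.337×10^-5 K/W
R_extruded polystyrene = L/(kA) = 0.05/(0.0306×15.3) = 0.1068 K/W
R_copper = L/(kA) = 0.0043/(387×15.3) = 7.262×10^-7 K/W
R_total = 0.1068 K/W
Q = ΔT / R_total = 33 / 0.1068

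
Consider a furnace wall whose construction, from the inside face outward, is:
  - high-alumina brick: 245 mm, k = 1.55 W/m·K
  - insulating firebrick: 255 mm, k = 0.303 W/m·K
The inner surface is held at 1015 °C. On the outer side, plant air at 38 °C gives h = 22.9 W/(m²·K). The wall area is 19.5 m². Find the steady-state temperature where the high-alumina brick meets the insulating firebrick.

T ≈ 867 °C

Thermal resistances in series:
R_high-alumina brick = L/(kA) = 0.245/(1.55×19.5) = 0.008106 K/W
R_insulating firebrick = L/(kA) = 0.255/(0.303×19.5) = 0.04316 K/W
R_outer film = 1/(h_o·A) = 1/(22.9×19.5) = 0.002239 K/W
R_total = 0.0535 K/W;  Q = ΔT/R_total = 977/0.0535 = 18260 W
T_interface = T_inner − Q·ΣR(inner→interface) = 1015 − 18300×0.008106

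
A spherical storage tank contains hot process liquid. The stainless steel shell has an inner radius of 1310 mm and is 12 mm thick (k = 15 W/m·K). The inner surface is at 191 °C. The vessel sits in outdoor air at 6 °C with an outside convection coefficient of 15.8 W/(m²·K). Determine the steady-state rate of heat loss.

Q ≈ 63400 W

For a spherical shell R = (1/r₁ − 1/r₂)/(4πk); film R = 1/(h·4πr²). In series:
R_stainless steel shell = (1/1.31 − 1/1.322)/(4π×15) = 3.676×10^-5 K/W
R_outer film = 1/(h·4πr_o²) = 1/(15.8×4π×1.322²) = 0.002882 K/W
R_total = 0.002919 K/W
Q = ΔT/R_total = 185/0.002919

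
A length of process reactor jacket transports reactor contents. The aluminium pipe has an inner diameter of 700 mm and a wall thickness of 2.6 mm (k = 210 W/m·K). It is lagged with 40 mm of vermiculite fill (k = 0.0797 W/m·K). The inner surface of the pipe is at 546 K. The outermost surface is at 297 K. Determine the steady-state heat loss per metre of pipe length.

q′ ≈ 1160 W/m

Radial resistances (cylindrical: R_cond = ln(r_o/r_i)/(2πkL), R_conv = 1/(h·2πrL)):
R_aluminium pipe wall = ln(352.6/350)/(2π×210×1) = 5.609×10^-6 K/W
R_vermiculite fill = ln(392.6/352.6)/(2π×0.0797×1) = 0.2146 K/W
R_total = 0.2146 K/W
Q = ΔT/R_total = 249/0.2146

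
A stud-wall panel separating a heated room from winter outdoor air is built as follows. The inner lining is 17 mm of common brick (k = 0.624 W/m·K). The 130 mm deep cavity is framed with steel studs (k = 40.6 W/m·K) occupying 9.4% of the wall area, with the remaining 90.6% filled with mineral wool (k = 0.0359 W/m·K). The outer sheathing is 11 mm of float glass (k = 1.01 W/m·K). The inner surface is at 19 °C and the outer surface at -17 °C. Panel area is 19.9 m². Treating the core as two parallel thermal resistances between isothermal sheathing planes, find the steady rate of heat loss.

Q ≈ 9960 W

Sheathing layers in series; stud and cavity paths in parallel between them.
R_inner = 0.017/(0.624×19.9) = 0.001369 K/W
R_stud  = 0.13/(40.6×0.094×19.9) = 0.001712 K/W
R_cav   = 0.13/(0.0359×0.906×19.9) = 0.2008 K/W
1/R_core = 1/R_stud + 1/R_cav → R_core = 0.001697 K/W
R_outer = 0.011/(1.01×19.9) = 5.473×10^-4 K/W
R_total = 0.003614 K/W
Q = ΔT/R_total = 36/0.003614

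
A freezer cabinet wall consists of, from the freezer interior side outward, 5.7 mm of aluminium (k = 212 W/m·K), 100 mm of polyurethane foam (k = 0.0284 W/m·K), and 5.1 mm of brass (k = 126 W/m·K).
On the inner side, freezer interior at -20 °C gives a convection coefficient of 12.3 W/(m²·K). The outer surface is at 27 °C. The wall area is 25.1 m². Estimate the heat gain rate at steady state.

Series thermal resistances:
R_inner film = 1/(h_i·A) = 1/(12.3×25.1) = 0.003239 K/W
R_aluminium = L/(kA) = 0.0057/(212×25.1) = 1.071×10^-6 K/W
R_polyurethane foam = L/(kA) = 0.1/(0.0284×25.1) = 0.1403 K/W
R_brass = L/(kA) = 0.0051/(126×25.1) = 1.613×10^-6 K/W
R_total = 0.1435 K/W
Q = ΔT / R_total = 47 / 0.1435

Q ≈ 327 W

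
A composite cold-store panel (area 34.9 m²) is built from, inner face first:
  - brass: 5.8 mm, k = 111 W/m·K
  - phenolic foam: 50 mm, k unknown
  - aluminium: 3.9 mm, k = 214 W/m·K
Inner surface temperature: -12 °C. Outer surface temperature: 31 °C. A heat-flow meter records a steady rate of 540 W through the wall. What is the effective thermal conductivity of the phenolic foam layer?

k ≈ 0.018 W/(m·K)

Thermal resistances in series:
R_brass = L/(kA) = 0.0058/(111×34.9) = 1.497×10^-6 K/W
R_aluminium = L/(kA) = 0.0039/(214×34.9) = 5.222×10^-7 K/W
Sum of known resistances R_other = 2.019×10^-6 K/W
Total R = ΔT/Q = 43/540 = 0.07963 K/W
R_phenolic foam = R_total − R_other = 0.07963 K/W
k = L/(R·A) = 0.05/(0.07963×34.9)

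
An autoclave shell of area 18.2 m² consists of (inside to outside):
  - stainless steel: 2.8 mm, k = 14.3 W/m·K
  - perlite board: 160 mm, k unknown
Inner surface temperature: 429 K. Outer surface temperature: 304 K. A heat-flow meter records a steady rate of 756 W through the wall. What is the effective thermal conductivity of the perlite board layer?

Model the wall as resistances in series:
R_stainless steel = L/(kA) = 0.0028/(14.3×18.2) = 1.076×10^-5 K/W
Sum of known resistances R_other = 1.076×10^-5 K/W
Total R = ΔT/Q = 125/756 = 0.1653 K/W
R_perlite board = R_total − R_other = 0.1653 K/W
k = L/(R·A) = 0.16/(0.1653×18.2)

k ≈ 0.0532 W/(m·K)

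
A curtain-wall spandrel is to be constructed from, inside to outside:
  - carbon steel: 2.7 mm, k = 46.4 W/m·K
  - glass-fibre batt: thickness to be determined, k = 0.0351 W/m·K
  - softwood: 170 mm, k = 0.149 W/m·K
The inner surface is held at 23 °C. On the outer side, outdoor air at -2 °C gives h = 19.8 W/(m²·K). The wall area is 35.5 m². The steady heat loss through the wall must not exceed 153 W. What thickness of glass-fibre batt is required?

Using the resistance-network approach (series):
R_carbon steel = L/(kA) = 0.0027/(46.4×35.5) = 1.639×10^-6 K/W
R_softwood = L/(kA) = 0.17/(0.149×35.5) = 0.03214 K/W
R_outer film = 1/(h_o·A) = 1/(19.8×35.5) = 0.001423 K/W
Sum of the known resistances R_other = 0.03356 K/W
Required total resistance R_tot = ΔT/Q_allow = 25/153 = 0.1634 K/W
R_glass-fibre batt = R_tot − R_other = 0.1298 K/W
L = R·k·A = 0.1298×0.0351×35.5

L ≈ 162 mm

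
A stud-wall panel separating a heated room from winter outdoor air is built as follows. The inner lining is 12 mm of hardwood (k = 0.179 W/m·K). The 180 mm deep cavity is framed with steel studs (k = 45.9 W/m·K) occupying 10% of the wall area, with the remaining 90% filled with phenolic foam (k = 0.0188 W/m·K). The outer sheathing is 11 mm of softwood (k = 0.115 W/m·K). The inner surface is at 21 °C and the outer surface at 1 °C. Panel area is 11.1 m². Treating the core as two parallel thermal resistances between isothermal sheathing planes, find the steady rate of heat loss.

Sheathing layers in series; stud and cavity paths in parallel between them.
R_inner = 0.012/(0.179×11.1) = 0.00604 K/W
R_stud  = 0.18/(45.9×0.1×11.1) = 0.003533 K/W
R_cav   = 0.18/(0.0188×0.9×11.1) = 0.9584 K/W
1/R_core = 1/R_stud + 1/R_cav → R_core = 0.00352 K/W
R_outer = 0.011/(0.115×11.1) = 0.008617 K/W
R_total = 0.01818 K/W
Q = ΔT/R_total = 20/0.01818

Q ≈ 1100 W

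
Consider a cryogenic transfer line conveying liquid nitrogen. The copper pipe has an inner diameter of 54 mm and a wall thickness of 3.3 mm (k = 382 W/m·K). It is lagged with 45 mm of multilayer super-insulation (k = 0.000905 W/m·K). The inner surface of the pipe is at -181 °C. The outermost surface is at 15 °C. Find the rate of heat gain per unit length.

Treating each annulus and film as a series resistance:
R_copper pipe wall = ln(30.3/27)/(2π×382×1) = 4.804×10^-5 K/W
R_multilayer super-insulation = ln(75.3/30.3)/(2π×0.000905×1) = 160.1 K/W
R_total = 160.1 K/W
Q = ΔT/R_total = 196/160.1

q′ ≈ 1.22 W/m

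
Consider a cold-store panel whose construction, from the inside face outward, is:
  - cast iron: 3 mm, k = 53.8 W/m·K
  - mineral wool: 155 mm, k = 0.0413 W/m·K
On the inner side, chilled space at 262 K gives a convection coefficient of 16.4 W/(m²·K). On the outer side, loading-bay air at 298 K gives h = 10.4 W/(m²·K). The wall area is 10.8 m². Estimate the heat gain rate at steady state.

Series thermal resistances:
R_inner film = 1/(h_i·A) = 1/(16.4×10.8) = 0.005646 K/W
R_cast iron = L/(kA) = 0.003/(53.8×10.8) = 5.163×10^-6 K/W
R_mineral wool = L/(kA) = 0.155/(0.0413×10.8) = 0.3475 K/W
R_outer film = 1/(h_o·A) = 1/(10.4×10.8) = 0.008903 K/W
R_total = 0.3621 K/W
Q = ΔT / R_total = 36 / 0.3621

Q ≈ 99.4 W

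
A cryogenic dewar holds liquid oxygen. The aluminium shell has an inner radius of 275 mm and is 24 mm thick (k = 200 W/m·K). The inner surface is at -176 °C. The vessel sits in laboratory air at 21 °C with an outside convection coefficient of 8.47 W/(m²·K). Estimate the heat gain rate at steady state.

Spherical conduction: R = (1/r_in − 1/r_out)/(4πk) per layer; series-sum.
R_aluminium shell = (1/0.275 − 1/0.299)/(4π×200) = 1.161×10^-4 K/W
R_outer film = 1/(h·4πr_o²) = 1/(8.47×4π×0.299²) = 0.1051 K/W
R_total = 0.1052 K/W
Q = ΔT/R_total = 197/0.1052

Q ≈ 1870 W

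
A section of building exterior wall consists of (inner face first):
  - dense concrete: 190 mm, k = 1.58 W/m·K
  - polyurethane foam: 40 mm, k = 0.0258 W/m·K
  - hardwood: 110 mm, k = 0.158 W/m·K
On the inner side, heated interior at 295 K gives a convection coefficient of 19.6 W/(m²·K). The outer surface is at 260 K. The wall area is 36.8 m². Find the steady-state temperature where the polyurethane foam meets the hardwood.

Treating each layer as a thermal resistance in series:
R_inner film = 1/(h_i·A) = 1/(19.6×36.8) = 0.001386 K/W
R_dense concrete = L/(kA) = 0.19/(1.58×36.8) = 0.003268 K/W
R_polyurethane foam = L/(kA) = 0.04/(0.0258×36.8) = 0.04213 K/W
R_hardwood = L/(kA) = 0.11/(0.158×36.8) = 0.01892 K/W
R_total = 0.0657 K/W;  Q = ΔT/R_total = 35/0.0657 = 532.7 W
T_interface = T_inner − Q·ΣR(inner→interface) = 295 − 533×0.04678

T ≈ 270 K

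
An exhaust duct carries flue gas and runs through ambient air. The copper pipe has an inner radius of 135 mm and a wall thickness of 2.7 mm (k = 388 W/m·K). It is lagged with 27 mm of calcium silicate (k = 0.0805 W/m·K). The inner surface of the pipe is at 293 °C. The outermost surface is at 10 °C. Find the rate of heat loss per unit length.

q′ ≈ 799 W/m

Per-layer cylindrical resistances, series-summed:
R_copper pipe wall = ln(137.7/135)/(2π×388×1) = 8.123×10^-6 K/W
R_calcium silicate = ln(164.7/137.7)/(2π×0.0805×1) = 0.354 K/W
R_total = 0.354 K/W
Q = ΔT/R_total = 283/0.354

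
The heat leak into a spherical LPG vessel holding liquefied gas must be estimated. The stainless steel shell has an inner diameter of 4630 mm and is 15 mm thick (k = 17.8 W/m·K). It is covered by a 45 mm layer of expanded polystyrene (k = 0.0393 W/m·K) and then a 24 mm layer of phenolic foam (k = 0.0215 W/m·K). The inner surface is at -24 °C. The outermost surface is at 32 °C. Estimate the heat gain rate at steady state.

Spherical conduction: R = (1/r_in − 1/r_out)/(4πk) per layer; series-sum.
R_stainless steel shell = (1/2.315 − 1/2.33)/(4π×17.8) = 1.243×10^-5 K/W
R_expanded polystyrene = (1/2.33 − 1/2.375)/(4π×0.0393) = 0.01647 K/W
R_phenolic foam = (1/2.375 − 1/2.399)/(4π×0.0215) = 0.01559 K/W
R_total = 0.03207 K/W
Q = ΔT/R_total = 56/0.03207

Q ≈ 1750 W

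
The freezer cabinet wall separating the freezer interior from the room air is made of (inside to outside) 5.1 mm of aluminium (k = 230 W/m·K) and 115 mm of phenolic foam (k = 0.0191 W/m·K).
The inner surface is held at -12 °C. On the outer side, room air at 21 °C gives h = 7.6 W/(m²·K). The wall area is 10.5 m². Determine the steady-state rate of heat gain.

Q ≈ 56.3 W

Treating each layer as a thermal resistance in series:
R_aluminium = L/(kA) = 0.0051/(230×10.5) = 2.112×10^-6 K/W
R_phenolic foam = L/(kA) = 0.115/(0.0191×10.5) = 0.5734 K/W
R_outer film = 1/(h_o·A) = 1/(7.6×10.5) = 0.01253 K/W
R_total = 0.586 K/W
Q = ΔT / R_total = 33 / 0.586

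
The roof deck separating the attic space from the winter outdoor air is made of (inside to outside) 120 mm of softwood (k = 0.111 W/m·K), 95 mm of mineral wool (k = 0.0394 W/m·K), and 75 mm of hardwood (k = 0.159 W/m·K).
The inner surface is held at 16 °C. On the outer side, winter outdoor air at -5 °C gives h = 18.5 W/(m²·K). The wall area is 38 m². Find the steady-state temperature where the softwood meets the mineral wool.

Series thermal resistances:
R_softwood = L/(kA) = 0.12/(0.111×38) = 0.02845 K/W
R_mineral wool = L/(kA) = 0.095/(0.0394×38) = 0.06345 K/W
R_hardwood = L/(kA) = 0.075/(0.159×38) = 0.01241 K/W
R_outer film = 1/(h_o·A) = 1/(18.5×38) = 0.001422 K/W
R_total = 0.1057 K/W;  Q = ΔT/R_total = 21/0.1057 = 198.6 W
T_interface = T_inner − Q·ΣR(inner→interface) = 16 − 199×0.02845

T ≈ 10.3 °C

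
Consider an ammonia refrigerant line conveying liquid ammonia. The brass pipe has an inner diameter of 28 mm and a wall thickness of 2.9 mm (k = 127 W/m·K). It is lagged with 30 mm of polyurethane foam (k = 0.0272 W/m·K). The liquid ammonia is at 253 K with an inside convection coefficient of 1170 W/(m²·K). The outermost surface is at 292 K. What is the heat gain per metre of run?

q′ ≈ 6.52 W/m

Per-layer cylindrical resistances, series-summed:
R_inner film = 1/(h_i·2πr₁L) = 1/(1170×2π×0.014×1) = 0.009716 K/W
R_brass pipe wall = ln(16.9/14)/(2π×127×1) = 2.359×10^-4 K/W
R_polyurethane foam = ln(46.9/16.9)/(2π×0.0272×1) = 5.972 K/W
R_total = 5.982 K/W
Q = ΔT/R_total = 39/5.982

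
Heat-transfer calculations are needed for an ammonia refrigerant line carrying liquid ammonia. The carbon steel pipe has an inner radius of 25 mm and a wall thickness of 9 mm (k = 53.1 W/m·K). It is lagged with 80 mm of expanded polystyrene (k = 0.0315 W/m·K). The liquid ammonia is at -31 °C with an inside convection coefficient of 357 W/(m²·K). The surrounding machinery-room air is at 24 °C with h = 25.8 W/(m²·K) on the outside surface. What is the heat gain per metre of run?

Cylindrical conduction, so R = ln(r₂/r₁)/(2πkL) per layer, in series:
R_inner film = 1/(h_i·2πr₁L) = 1/(357×2π×0.025×1) = 0.01783 K/W
R_carbon steel pipe wall = ln(34/25)/(2π×53.1×1) = 9.216×10^-4 K/W
R_expanded polystyrene = ln(114/34)/(2π×0.0315×1) = 6.113 K/W
R_outer film = 1/(h_o·2πr_oL) = 1/(25.8×2π×0.114×1) = 0.05411 K/W
R_total = 6.186 K/W
Q = ΔT/R_total = 55/6.186

q′ ≈ 8.89 W/m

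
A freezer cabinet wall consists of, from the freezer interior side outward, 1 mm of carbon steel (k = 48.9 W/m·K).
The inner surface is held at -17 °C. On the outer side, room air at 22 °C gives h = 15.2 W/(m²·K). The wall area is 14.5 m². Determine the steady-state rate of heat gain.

Q ≈ 8590 W

Treating each layer as a thermal resistance in series:
R_carbon steel = L/(kA) = 0.001/(48.9×14.5) = 1.41×10^-6 K/W
R_outer film = 1/(h_o·A) = 1/(15.2×14.5) = 0.004537 K/W
R_total = 0.004539 K/W
Q = ΔT / R_total = 39 / 0.004539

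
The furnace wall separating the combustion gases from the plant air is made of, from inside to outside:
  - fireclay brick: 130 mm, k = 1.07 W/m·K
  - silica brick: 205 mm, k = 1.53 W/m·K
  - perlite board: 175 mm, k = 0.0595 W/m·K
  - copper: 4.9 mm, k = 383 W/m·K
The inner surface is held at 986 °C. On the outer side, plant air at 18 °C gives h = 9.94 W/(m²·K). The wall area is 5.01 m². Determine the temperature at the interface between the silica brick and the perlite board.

T ≈ 911 °C

Using the resistance-network approach (series):
R_fireclay brick = L/(kA) = 0.13/(1.07×5.01) = 0.02425 K/W
R_silica brick = L/(kA) = 0.205/(1.53×5.01) = 0.02674 K/W
R_perlite board = L/(kA) = 0.175/(0.0595×5.01) = 0.5871 K/W
R_copper = L/(kA) = 0.0049/(383×5.01) = 2.554×10^-6 K/W
R_outer film = 1/(h_o·A) = 1/(9.94×5.01) = 0.02008 K/W
R_total = 0.6581 K/W;  Q = ΔT/R_total = 968/0.6581 = 1471 W
T_interface = T_inner − Q·ΣR(inner→interface) = 986 − 1470×0.05099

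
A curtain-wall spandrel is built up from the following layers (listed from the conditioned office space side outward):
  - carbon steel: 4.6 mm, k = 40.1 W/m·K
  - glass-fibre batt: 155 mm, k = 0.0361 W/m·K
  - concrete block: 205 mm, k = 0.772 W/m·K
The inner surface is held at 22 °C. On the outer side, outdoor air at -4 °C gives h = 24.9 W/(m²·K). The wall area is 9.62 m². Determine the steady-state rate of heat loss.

Thermal resistances in series:
R_carbon steel = L/(kA) = 0.0046/(40.1×9.62) = 1.192×10^-5 K/W
R_glass-fibre batt = L/(kA) = 0.155/(0.0361×9.62) = 0.4463 K/W
R_concrete block = L/(kA) = 0.205/(0.772×9.62) = 0.0276 K/W
R_outer film = 1/(h_o·A) = 1/(24.9×9.62) = 0.004175 K/W
R_total = 0.4781 K/W
Q = ΔT / R_total = 26 / 0.4781

Q ≈ 54.4 W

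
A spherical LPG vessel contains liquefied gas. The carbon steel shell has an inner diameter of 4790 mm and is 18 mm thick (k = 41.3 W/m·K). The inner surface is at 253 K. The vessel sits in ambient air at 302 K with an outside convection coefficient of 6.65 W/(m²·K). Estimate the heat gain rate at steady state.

Q ≈ 23800 W

Spherical conduction: R = (1/r_in − 1/r_out)/(4πk) per layer; series-sum.
R_carbon steel shell = (1/2.395 − 1/2.413)/(4π×41.3) = 6.001×10^-6 K/W
R_outer film = 1/(h·4πr_o²) = 1/(6.65×4π×2.413²) = 0.002055 K/W
R_total = 0.002061 K/W
Q = ΔT/R_total = 49/0.002061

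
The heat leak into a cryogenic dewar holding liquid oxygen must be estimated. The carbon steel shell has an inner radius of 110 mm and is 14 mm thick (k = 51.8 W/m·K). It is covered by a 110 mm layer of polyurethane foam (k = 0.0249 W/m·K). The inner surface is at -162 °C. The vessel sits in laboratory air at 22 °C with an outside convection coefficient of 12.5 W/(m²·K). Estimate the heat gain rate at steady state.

Q ≈ 15 W

Each spherical layer contributes R = (1/r_i − 1/r_o)/(4πk):
R_carbon steel shell = (1/0.11 − 1/0.124)/(4π×51.8) = 0.001577 K/W
R_polyurethane foam = (1/0.124 − 1/0.234)/(4π×0.0249) = 12.12 K/W
R_outer film = 1/(h·4πr_o²) = 1/(12.5×4π×0.234²) = 0.1163 K/W
R_total = 12.23 K/W
Q = ΔT/R_total = 184/12.23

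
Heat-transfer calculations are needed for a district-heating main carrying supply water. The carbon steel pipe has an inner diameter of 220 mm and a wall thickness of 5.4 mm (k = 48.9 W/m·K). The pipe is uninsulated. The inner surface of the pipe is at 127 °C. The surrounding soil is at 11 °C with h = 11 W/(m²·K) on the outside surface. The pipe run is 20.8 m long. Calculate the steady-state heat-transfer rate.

Treating each annulus and film as a series resistance:
R_carbon steel pipe wall = ln(115.4/110)/(2π×48.9×20.8) = 7.499×10^-6 K/W
R_outer film = 1/(h_o·2πr_oL) = 1/(11×2π×0.1154×20.8) = 0.006028 K/W
R_total = 0.006035 K/W
Q = ΔT/R_total = 116/0.006035

Q ≈ 19200 W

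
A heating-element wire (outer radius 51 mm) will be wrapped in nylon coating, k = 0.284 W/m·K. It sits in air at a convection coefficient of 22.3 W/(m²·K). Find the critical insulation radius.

r_cr ≈ 12.7 mm

For a cylinder r_cr = k/h = 0.284/22.3
r_cr = 12.7 mm; since the bare radius (51 mm) is above r_cr, any added insulation will reduce heat loss.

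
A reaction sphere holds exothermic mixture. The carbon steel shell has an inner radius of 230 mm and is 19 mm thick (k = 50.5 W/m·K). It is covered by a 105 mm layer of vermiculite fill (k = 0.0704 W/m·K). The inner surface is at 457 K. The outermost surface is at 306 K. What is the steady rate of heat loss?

Each spherical layer contributes R = (1/r_i − 1/r_o)/(4πk):
R_carbon steel shell = (1/0.23 − 1/0.249)/(4π×50.5) = 5.228×10^-4 K/W
R_vermiculite fill = (1/0.249 − 1/0.354)/(4π×0.0704) = 1.346 K/W
R_total = 1.347 K/W
Q = ΔT/R_total = 151/1.347

Q ≈ 112 W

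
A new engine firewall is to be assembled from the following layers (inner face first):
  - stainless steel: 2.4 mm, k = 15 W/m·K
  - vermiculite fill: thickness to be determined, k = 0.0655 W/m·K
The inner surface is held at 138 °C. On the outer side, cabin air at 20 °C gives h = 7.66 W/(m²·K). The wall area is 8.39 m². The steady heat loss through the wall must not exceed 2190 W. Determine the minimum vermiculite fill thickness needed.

Series thermal resistances:
R_stainless steel = L/(kA) = 0.0024/(15×8.39) = 1.907×10^-5 K/W
R_outer film = 1/(h_o·A) = 1/(7.66×8.39) = 0.01556 K/W
Sum of the known resistances R_other = 0.01558 K/W
Required total resistance R_tot = ΔT/Q_allow = 118/2190 = 0.05388 K/W
R_vermiculite fill = R_tot − R_other = 0.0383 K/W
L = R·k·A = 0.0383×0.0655×8.39

L ≈ 21 mm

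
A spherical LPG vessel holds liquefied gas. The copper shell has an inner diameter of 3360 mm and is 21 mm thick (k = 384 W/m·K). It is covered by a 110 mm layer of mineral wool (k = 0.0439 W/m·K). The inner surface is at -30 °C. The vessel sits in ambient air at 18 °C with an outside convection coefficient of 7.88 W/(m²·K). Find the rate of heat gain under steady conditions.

Spherical conduction: R = (1/r_in − 1/r_out)/(4πk) per layer; series-sum.
R_copper shell = (1/1.68 − 1/1.701)/(4π×384) = 1.523×10^-6 K/W
R_mineral wool = (1/1.701 − 1/1.811)/(4π×0.0439) = 0.06473 K/W
R_outer film = 1/(h·4πr_o²) = 1/(7.88×4π×1.811²) = 0.003079 K/W
R_total = 0.06781 K/W
Q = ΔT/R_total = 48/0.06781

Q ≈ 708 W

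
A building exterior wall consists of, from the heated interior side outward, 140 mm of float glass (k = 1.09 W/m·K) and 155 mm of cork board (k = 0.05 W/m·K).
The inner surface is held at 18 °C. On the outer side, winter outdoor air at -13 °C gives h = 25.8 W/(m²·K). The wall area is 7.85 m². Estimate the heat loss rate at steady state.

Series thermal resistances:
R_float glass = L/(kA) = 0.14/(1.09×7.85) = 0.01636 K/W
R_cork board = L/(kA) = 0.155/(0.05×7.85) = 0.3949 K/W
R_outer film = 1/(h_o·A) = 1/(25.8×7.85) = 0.004938 K/W
R_total = 0.4162 K/W
Q = ΔT / R_total = 31 / 0.4162

Q ≈ 74.5 W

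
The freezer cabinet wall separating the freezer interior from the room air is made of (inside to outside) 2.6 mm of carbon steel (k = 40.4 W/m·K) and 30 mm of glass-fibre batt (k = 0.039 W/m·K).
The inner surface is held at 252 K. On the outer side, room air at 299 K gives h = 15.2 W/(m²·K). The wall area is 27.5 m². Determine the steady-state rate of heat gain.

Q ≈ 1550 W

Model the wall as resistances in series:
R_carbon steel = L/(kA) = 0.0026/(40.4×27.5) = 2.34×10^-6 K/W
R_glass-fibre batt = L/(kA) = 0.03/(0.039×27.5) = 0.02797 K/W
R_outer film = 1/(h_o·A) = 1/(15.2×27.5) = 0.002392 K/W
R_total = 0.03037 K/W
Q = ΔT / R_total = 47 / 0.03037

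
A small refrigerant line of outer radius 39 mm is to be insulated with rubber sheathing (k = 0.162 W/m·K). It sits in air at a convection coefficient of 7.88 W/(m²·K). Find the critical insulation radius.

r_cr ≈ 20.6 mm

For a cylinder r_cr = k/h = 0.162/7.88
r_cr = 20.6 mm; since the bare radius (39 mm) is above r_cr, any added insulation will reduce heat loss.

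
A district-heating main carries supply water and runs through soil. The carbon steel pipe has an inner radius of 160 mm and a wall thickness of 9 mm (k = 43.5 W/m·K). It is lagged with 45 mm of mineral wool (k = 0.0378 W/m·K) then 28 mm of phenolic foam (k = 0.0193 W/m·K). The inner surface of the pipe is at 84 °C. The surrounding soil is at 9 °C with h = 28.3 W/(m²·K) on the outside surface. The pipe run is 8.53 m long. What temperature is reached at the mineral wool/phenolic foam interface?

For a radial system each layer contributes R = ln(r_out/r_in)/(2πkL); films add R = 1/(hA).
R_carbon steel pipe wall = ln(169/160)/(2π×43.5×8.53) = 2.347×10^-5 K/W
R_mineral wool = ln(214/169)/(2π×0.0378×8.53) = 0.1165 K/W
R_phenolic foam = ln(242/214)/(2π×0.0193×8.53) = 0.1189 K/W
R_outer film = 1/(h_o·2πr_oL) = 1/(28.3×2π×0.242×8.53) = 0.002724 K/W
R_total = 0.2381 K/W
Q = ΔT/R_total = 75/0.2381
Q = 315 W
T_interface = T_inner − Q·ΣR(inner→interface) = 84 − 315×0.1166

T ≈ 47.3 °C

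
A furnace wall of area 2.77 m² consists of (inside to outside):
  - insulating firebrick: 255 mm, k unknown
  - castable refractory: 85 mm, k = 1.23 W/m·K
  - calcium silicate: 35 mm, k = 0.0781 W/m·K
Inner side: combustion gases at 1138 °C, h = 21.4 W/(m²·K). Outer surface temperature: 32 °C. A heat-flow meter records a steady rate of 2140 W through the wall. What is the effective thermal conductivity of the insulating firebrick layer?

k ≈ 0.294 W/(m·K)

Treating each layer as a thermal resistance in series:
R_inner film = 1/(h_i·A) = 1/(21.4×2.77) = 0.01687 K/W
R_castable refractory = L/(kA) = 0.085/(1.23×2.77) = 0.02495 K/W
R_calcium silicate = L/(kA) = 0.035/(0.0781×2.77) = 0.1618 K/W
Sum of known resistances R_other = 0.2036 K/W
Total R = ΔT/Q = 1106/2140 = 0.5168 K/W
R_insulating firebrick = R_total − R_other = 0.3132 K/W
k = L/(R·A) = 0.255/(0.3132×2.77)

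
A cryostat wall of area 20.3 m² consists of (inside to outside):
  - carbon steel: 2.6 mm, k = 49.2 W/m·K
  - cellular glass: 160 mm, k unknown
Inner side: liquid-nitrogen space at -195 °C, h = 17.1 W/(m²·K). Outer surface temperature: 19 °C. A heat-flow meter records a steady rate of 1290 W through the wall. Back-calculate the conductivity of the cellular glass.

Treating each layer as a thermal resistance in series:
R_inner film = 1/(h_i·A) = 1/(17.1×20.3) = 0.002881 K/W
R_carbon steel = L/(kA) = 0.0026/(49.2×20.3) = 2.603×10^-6 K/W
Sum of known resistances R_other = 0.002883 K/W
Total R = ΔT/Q = 214/1290 = 0.1659 K/W
R_cellular glass = R_total − R_other = 0.163 K/W
k = L/(R·A) = 0.16/(0.163×20.3)

k ≈ 0.0484 W/(m·K)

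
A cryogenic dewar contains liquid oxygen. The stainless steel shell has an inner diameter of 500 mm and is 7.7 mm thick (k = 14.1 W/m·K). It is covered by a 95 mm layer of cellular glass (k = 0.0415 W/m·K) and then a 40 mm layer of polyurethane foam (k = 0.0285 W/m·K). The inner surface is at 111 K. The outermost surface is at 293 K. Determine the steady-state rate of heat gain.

For a spherical shell R = (1/r₁ − 1/r₂)/(4πk); film R = 1/(h·4πr²). In series:
R_stainless steel shell = (1/0.25 − 1/0.2577)/(4π×14.1) = 6.745×10^-4 K/W
R_cellular glass = (1/0.2577 − 1/0.3527)/(4π×0.0415) = 2.004 K/W
R_polyurethane foam = (1/0.3527 − 1/0.3927)/(4π×0.0285) = 0.8064 K/W
R_total = 2.811 K/W
Q = ΔT/R_total = 182/2.811

Q ≈ 64.7 W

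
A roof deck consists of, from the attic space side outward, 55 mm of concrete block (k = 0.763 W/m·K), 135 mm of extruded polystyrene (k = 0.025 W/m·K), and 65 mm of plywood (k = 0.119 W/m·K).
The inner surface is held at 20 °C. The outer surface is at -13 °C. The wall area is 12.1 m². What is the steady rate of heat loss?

Q ≈ 66.3 W

Thermal resistances in series:
R_concrete block = L/(kA) = 0.055/(0.763×12.1) = 0.005957 K/W
R_extruded polystyrene = L/(kA) = 0.135/(0.025×12.1) = 0.4463 K/W
R_plywood = L/(kA) = 0.065/(0.119×12.1) = 0.04514 K/W
R_total = 0.4974 K/W
Q = ΔT / R_total = 33 / 0.4974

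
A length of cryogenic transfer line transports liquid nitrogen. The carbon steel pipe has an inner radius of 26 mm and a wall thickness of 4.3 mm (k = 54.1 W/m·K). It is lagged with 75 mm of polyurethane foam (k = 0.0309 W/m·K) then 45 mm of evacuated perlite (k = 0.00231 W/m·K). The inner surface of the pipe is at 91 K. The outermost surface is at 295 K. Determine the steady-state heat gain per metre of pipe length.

For a radial system each layer contributes R = ln(r_out/r_in)/(2πkL); films add R = 1/(hA).
R_carbon steel pipe wall = ln(30.3/26)/(2π×54.1×1) = 4.503×10^-4 K/W
R_polyurethane foam = ln(105.3/30.3)/(2π×0.0309×1) = 6.416 K/W
R_evacuated perlite = ln(150.3/105.3)/(2π×0.00231×1) = 24.52 K/W
R_total = 30.93 K/W
Q = ΔT/R_total = 204/30.93

q′ ≈ 6.6 W/m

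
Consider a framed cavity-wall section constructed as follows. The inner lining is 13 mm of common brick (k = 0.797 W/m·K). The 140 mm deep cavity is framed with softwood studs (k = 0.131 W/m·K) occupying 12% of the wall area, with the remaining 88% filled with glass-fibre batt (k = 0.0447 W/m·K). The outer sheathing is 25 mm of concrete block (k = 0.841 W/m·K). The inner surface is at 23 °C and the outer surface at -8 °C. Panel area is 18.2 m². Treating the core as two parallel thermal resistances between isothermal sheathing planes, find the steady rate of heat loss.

Sheathing layers in series; stud and cavity paths in parallel between them.
R_inner = 0.013/(0.797×18.2) = 8.962×10^-4 K/W
R_stud  = 0.14/(0.131×0.12×18.2) = 0.4893 K/W
R_cav   = 0.14/(0.0447×0.88×18.2) = 0.1956 K/W
1/R_core = 1/R_stud + 1/R_cav → R_core = 0.1397 K/W
R_outer = 0.025/(0.841×18.2) = 0.001633 K/W
R_total = 0.1422 K/W
Q = ΔT/R_total = 31/0.1422

Q ≈ 218 W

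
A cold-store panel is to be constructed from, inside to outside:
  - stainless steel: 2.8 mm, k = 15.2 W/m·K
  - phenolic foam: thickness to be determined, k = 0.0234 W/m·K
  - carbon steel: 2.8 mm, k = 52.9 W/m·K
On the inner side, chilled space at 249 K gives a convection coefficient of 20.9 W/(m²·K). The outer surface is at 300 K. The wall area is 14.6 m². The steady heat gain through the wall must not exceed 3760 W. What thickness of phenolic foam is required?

L ≈ 3.51 mm

Series thermal resistances:
R_inner film = 1/(h_i·A) = 1/(20.9×14.6) = 0.003277 K/W
R_stainless steel = L/(kA) = 0.0028/(15.2×14.6) = 1.262×10^-5 K/W
R_carbon steel = L/(kA) = 0.0028/(52.9×14.6) = 3.625×10^-6 K/W
Sum of the known resistances R_other = 0.003293 K/W
Required total resistance R_tot = ΔT/Q_allow = 51/3760 = 0.01356 K/W
R_phenolic foam = R_tot − R_other = 0.01027 K/W
L = R·k·A = 0.01027×0.0234×14.6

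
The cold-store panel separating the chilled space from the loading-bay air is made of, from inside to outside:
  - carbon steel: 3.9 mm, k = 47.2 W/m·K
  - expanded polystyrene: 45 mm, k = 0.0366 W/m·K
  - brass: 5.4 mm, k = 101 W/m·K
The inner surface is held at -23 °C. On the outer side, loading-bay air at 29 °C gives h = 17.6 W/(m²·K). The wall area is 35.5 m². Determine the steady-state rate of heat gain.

Series thermal resistances:
R_carbon steel = L/(kA) = 0.0039/(47.2×35.5) = 2.328×10^-6 K/W
R_expanded polystyrene = L/(kA) = 0.045/(0.0366×35.5) = 0.03463 K/W
R_brass = L/(kA) = 0.0054/(101×35.5) = 1.506×10^-6 K/W
R_outer film = 1/(h_o·A) = 1/(17.6×35.5) = 0.001601 K/W
R_total = 0.03624 K/W
Q = ΔT / R_total = 52 / 0.03624

Q ≈ 1430 W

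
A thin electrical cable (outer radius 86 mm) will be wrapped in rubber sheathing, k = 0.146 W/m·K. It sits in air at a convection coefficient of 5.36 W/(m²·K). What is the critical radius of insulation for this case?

For a cylinder r_cr = k/h = 0.146/5.36
r_cr = 27.2 mm; since the bare radius (86 mm) is above r_cr, any added insulation will reduce heat loss.

r_cr ≈ 27.2 mm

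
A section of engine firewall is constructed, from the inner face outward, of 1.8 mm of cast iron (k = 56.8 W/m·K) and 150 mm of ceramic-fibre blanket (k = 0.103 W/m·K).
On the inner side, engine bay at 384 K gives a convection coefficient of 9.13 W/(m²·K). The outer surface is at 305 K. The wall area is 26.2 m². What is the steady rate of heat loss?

Q ≈ 1320 W

Treating each layer as a thermal resistance in series:
R_inner film = 1/(h_i·A) = 1/(9.13×26.2) = 0.00418 K/W
R_cast iron = L/(kA) = 0.0018/(56.8×26.2) = 1.21×10^-6 K/W
R_ceramic-fibre blanket = L/(kA) = 0.15/(0.103×26.2) = 0.05558 K/W
R_total = 0.05977 K/W
Q = ΔT / R_total = 79 / 0.05977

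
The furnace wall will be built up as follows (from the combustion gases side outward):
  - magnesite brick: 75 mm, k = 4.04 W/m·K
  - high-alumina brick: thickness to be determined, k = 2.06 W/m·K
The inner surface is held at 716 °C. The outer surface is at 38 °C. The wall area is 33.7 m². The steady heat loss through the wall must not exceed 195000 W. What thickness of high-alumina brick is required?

L ≈ 203 mm

Series thermal resistances:
R_magnesite brick = L/(kA) = 0.075/(4.04×33.7) = 5.509×10^-4 K/W
Sum of the known resistances R_other = 5.509×10^-4 K/W
Required total resistance R_tot = ΔT/Q_allow = 678/195000 = 0.003477 K/W
R_high-alumina brick = R_tot − R_other = 0.002926 K/W
L = R·k·A = 0.002926×2.06×33.7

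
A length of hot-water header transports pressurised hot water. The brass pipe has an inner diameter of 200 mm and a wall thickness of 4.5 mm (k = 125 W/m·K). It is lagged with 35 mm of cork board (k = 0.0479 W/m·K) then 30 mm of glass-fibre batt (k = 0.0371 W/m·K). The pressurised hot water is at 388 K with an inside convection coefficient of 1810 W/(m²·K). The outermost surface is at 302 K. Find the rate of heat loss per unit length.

q′ ≈ 47.9 W/m

For a radial system each layer contributes R = ln(r_out/r_in)/(2πkL); films add R = 1/(hA).
R_inner film = 1/(h_i·2πr₁L) = 1/(1810×2π×0.1×1) = 8.793×10^-4 K/W
R_brass pipe wall = ln(104.5/100)/(2π×125×1) = 5.604×10^-5 K/W
R_cork board = ln(139.5/104.5)/(2π×0.0479×1) = 0.9598 K/W
R_glass-fibre batt = ln(169.5/139.5)/(2π×0.0371×1) = 0.8356 K/W
R_total = 1.796 K/W
Q = ΔT/R_total = 86/1.796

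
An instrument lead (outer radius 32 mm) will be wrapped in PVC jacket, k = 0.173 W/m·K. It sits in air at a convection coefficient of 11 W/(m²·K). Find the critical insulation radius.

For a cylinder r_cr = k/h = 0.173/11
r_cr = 15.7 mm; since the bare radius (32 mm) is above r_cr, any added insulation will reduce heat loss.

r_cr ≈ 15.7 mm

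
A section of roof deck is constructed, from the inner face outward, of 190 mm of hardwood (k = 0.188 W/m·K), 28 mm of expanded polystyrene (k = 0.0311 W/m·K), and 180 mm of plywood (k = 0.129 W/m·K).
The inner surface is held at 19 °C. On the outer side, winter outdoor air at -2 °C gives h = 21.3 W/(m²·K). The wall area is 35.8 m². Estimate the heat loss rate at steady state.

Q ≈ 224 W

Thermal resistances in series:
R_hardwood = L/(kA) = 0.19/(0.188×35.8) = 0.02823 K/W
R_expanded polystyrene = L/(kA) = 0.028/(0.0311×35.8) = 0.02515 K/W
R_plywood = L/(kA) = 0.18/(0.129×35.8) = 0.03898 K/W
R_outer film = 1/(h_o·A) = 1/(21.3×35.8) = 0.001311 K/W
R_total = 0.09367 K/W
Q = ΔT / R_total = 21 / 0.09367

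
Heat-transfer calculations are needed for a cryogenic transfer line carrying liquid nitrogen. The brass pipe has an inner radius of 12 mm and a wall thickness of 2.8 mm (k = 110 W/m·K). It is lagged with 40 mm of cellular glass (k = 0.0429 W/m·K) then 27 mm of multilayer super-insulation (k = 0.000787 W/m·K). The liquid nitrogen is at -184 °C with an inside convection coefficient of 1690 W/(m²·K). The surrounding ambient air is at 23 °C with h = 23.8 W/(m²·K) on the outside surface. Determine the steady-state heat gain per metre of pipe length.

Treating each annulus and film as a series resistance:
R_inner film = 1/(h_i·2πr₁L) = 1/(1690×2π×0.012×1) = 0.007848 K/W
R_brass pipe wall = ln(14.8/12)/(2π×110×1) = 3.034×10^-4 K/W
R_cellular glass = ln(54.8/14.8)/(2π×0.0429×1) = 4.856 K/W
R_multilayer super-insulation = ln(81.8/54.8)/(2π×0.000787×1) = 81.01 K/W
R_outer film = 1/(h_o·2πr_oL) = 1/(23.8×2π×0.0818×1) = 0.08175 K/W
R_total = 85.96 K/W
Q = ΔT/R_total = 207/85.96

q′ ≈ 2.41 W/m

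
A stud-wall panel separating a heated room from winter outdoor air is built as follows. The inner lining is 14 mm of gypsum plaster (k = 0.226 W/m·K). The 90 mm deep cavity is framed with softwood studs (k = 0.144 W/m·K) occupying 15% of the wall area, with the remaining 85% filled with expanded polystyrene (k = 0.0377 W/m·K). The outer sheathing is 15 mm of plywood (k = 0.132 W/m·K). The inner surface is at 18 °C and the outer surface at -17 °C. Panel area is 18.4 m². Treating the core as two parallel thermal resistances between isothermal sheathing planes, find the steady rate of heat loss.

Q ≈ 347 W

Sheathing layers in series; stud and cavity paths in parallel between them.
R_inner = 0.014/(0.226×18.4) = 0.003367 K/W
R_stud  = 0.09/(0.144×0.15×18.4) = 0.2264 K/W
R_cav   = 0.09/(0.0377×0.85×18.4) = 0.1526 K/W
1/R_core = 1/R_stud + 1/R_cav → R_core = 0.09118 K/W
R_outer = 0.015/(0.132×18.4) = 0.006176 K/W
R_total = 0.1007 K/W
Q = ΔT/R_total = 35/0.1007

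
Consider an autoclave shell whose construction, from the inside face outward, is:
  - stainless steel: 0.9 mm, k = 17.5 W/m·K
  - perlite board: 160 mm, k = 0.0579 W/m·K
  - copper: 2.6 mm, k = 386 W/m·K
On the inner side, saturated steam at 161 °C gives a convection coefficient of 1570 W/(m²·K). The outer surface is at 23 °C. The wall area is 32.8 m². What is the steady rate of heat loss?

Q ≈ 1640 W

Model the wall as resistances in series:
R_inner film = 1/(h_i·A) = 1/(1570×32.8) = 1.942×10^-5 K/W
R_stainless steel = L/(kA) = 0.0009/(17.5×32.8) = 1.568×10^-6 K/W
R_perlite board = L/(kA) = 0.16/(0.0579×32.8) = 0.08425 K/W
R_copper = L/(kA) = 0.0026/(386×32.8) = 2.054×10^-7 K/W
R_total = 0.08427 K/W
Q = ΔT / R_total = 138 / 0.08427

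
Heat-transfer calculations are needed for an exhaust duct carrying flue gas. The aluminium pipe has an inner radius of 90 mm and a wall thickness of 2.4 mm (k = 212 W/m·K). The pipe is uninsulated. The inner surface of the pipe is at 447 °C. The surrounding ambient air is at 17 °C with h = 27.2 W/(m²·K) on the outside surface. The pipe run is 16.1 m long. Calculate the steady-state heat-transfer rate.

Q ≈ 109000 W

For a radial system each layer contributes R = ln(r_out/r_in)/(2πkL); films add R = 1/(hA).
R_aluminium pipe wall = ln(92.4/90)/(2π×212×16.1) = 1.227×10^-6 K/W
R_outer film = 1/(h_o·2πr_oL) = 1/(27.2×2π×0.0924×16.1) = 0.003933 K/W
R_total = 0.003934 K/W
Q = ΔT/R_total = 430/0.003934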